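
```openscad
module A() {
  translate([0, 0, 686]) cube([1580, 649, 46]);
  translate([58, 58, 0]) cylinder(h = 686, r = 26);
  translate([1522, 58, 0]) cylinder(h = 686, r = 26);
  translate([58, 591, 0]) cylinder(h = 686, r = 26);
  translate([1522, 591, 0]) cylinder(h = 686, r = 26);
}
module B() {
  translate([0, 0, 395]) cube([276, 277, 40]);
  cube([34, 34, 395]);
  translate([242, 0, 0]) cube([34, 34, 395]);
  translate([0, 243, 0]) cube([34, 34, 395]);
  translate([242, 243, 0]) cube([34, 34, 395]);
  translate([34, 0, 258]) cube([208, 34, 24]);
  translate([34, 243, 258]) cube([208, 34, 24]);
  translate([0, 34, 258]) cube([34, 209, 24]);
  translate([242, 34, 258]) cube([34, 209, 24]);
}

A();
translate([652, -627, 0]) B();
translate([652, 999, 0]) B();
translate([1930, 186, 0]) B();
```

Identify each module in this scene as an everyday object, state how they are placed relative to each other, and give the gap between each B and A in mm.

A is a table. B is a stool. Three stools sit around the table at the −y, +y, +x sides. The gap between each stool and the table is 350 mm.

Each stool's nearest face is 350 mm from the table's bounding box.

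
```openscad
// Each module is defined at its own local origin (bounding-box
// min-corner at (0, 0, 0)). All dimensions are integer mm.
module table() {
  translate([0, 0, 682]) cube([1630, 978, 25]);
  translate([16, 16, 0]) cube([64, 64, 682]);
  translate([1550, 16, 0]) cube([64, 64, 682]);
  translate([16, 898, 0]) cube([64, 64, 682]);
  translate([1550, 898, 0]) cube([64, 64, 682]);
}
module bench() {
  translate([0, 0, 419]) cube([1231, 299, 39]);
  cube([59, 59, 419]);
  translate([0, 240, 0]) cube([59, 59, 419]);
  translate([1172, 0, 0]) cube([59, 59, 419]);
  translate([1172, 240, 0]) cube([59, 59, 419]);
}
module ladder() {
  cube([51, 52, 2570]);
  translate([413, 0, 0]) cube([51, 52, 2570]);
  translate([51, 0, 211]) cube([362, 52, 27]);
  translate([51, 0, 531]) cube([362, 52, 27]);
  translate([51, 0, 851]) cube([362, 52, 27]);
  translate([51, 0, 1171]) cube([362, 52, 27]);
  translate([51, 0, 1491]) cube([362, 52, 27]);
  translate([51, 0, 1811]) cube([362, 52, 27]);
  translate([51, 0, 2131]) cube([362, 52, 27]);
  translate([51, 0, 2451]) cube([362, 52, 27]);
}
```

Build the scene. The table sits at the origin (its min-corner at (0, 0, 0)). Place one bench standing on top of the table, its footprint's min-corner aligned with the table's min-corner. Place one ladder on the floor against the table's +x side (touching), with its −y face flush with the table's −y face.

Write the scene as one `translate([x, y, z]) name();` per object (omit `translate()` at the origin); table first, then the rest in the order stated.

table();
translate([0, 0, 707]) bench();
translate([1630, 0, 0]) ladder();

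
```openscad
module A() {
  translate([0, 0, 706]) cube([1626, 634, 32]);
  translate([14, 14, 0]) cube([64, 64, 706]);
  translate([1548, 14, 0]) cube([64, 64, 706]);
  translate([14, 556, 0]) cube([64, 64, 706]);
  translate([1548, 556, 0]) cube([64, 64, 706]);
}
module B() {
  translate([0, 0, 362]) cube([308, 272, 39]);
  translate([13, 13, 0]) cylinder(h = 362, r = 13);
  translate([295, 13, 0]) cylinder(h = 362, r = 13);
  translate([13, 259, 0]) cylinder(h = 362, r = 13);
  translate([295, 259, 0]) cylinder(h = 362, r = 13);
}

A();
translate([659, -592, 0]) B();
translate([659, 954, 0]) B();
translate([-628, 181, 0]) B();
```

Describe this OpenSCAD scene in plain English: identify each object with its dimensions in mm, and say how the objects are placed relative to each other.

A is a table with a 1626×634 mm rectangular top, 32 mm thick, top surface at z = 738 mm, supported by four 64×64 mm square legs, each inset 14 mm from the nearest pair of top edges, running from the floor.

B is a four-legged stool. The seat is 308×272 mm, 39 mm thick, top at z = 401 mm. It stands on four round legs, each 26 mm in diameter, from z = 0 to the seat underside, each leg's axis is inset half a diameter from the nearest pair of seat edges (so the leg's bounding box is flush with the corner).

Three stools sit around the table at the −y, +y, −x sides.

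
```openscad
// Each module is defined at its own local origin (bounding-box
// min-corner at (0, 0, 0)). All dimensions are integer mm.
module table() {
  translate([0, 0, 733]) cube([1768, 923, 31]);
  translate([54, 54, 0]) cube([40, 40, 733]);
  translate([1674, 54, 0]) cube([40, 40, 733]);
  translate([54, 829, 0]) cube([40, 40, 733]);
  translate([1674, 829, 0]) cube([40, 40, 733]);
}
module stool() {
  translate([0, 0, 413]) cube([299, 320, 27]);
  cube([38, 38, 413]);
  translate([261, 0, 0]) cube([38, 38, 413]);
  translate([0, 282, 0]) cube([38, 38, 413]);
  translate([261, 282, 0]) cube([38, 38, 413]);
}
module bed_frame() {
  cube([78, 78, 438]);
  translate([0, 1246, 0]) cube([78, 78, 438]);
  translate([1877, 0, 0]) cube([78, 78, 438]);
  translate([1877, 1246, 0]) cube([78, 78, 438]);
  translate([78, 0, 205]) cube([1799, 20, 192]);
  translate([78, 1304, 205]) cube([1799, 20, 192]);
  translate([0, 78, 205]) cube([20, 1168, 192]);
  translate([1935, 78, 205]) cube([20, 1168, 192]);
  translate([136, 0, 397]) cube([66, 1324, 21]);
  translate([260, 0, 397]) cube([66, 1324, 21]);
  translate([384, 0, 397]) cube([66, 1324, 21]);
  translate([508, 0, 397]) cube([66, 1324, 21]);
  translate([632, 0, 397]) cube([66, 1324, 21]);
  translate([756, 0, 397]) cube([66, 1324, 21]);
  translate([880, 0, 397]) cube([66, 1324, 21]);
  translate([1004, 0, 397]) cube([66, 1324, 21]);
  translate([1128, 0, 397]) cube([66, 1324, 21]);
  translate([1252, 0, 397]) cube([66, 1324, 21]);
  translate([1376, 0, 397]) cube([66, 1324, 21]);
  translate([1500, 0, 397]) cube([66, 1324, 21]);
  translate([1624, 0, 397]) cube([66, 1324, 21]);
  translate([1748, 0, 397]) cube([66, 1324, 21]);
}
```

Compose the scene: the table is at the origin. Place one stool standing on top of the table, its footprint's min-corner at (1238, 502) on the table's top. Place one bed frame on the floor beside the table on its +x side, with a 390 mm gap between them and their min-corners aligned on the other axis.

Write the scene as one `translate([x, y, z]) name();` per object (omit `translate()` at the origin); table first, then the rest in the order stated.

table();
translate([1238, 502, 764]) stool();
translate([2158, 0, 0]) bed_frame();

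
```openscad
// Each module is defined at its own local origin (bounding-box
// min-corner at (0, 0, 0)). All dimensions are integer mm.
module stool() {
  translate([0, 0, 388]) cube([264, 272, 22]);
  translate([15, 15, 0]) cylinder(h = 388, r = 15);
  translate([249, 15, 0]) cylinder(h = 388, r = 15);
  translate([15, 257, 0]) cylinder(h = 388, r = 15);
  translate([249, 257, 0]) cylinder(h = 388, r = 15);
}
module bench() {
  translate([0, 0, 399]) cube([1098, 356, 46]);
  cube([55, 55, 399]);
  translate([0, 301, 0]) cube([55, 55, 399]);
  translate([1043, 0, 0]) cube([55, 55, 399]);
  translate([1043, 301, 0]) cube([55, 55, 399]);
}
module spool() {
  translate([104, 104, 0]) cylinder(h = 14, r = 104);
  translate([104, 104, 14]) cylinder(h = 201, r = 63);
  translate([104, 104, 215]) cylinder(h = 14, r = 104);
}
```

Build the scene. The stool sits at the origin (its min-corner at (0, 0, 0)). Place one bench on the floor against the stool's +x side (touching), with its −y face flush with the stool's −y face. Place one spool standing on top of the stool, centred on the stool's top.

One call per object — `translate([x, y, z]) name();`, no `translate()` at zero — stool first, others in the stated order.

stool();
translate([264, 0, 0]) bench();
translate([28, 32, 410]) spool();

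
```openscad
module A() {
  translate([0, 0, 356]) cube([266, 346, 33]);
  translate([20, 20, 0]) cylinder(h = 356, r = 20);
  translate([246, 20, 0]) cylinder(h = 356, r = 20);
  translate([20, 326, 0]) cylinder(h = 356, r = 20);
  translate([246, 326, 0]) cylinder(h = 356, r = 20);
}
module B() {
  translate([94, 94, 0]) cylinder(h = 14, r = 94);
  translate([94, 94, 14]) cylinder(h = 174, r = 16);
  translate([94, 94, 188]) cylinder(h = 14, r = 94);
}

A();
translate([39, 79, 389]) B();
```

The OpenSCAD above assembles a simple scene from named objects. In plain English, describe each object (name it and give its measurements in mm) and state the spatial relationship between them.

A is a simple wooden stool: a rectangular seat 266 mm (x) by 346 mm (y), 33 mm thick, top face at z = 389 mm, on four round legs, each 40 mm in diameter. The legs rest on z = 0, each leg's axis is inset half a diameter from the nearest pair of seat edges (so the leg's bounding box is flush with the corner).

B is a spool: two coaxial disc flanges of radius 94 mm and thickness 14 mm, joined by a core cylinder of radius 16 mm and height 174 mm. The lower flange rests on z = 0 and the three cylinders share a vertical axis.

The spool is on top of the stool, centred.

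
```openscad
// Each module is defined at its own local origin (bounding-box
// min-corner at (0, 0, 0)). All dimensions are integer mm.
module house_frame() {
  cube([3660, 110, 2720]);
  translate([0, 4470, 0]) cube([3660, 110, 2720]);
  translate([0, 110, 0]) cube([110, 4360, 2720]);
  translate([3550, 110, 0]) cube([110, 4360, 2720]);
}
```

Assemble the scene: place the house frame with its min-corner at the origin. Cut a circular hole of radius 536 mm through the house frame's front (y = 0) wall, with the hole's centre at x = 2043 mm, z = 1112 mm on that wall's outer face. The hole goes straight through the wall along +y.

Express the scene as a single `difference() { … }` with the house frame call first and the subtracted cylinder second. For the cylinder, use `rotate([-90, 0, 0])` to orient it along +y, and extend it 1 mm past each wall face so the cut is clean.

difference() {
  house_frame();
  translate([2043, -1, 1112]) rotate([-90, 0, 0]) cylinder(h = 112, r = 536);
}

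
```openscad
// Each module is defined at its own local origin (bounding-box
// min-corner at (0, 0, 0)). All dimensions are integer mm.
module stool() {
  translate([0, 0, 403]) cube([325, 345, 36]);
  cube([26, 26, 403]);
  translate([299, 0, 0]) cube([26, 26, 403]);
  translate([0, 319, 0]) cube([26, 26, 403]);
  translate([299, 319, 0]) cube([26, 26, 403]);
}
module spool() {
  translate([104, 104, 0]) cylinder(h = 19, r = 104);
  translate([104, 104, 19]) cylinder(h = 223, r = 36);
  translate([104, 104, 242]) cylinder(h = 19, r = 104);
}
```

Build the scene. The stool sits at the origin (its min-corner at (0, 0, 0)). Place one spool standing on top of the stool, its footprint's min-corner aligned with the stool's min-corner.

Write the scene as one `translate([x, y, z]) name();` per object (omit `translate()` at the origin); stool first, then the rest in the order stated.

stool();
translate([0, 0, 439]) spool();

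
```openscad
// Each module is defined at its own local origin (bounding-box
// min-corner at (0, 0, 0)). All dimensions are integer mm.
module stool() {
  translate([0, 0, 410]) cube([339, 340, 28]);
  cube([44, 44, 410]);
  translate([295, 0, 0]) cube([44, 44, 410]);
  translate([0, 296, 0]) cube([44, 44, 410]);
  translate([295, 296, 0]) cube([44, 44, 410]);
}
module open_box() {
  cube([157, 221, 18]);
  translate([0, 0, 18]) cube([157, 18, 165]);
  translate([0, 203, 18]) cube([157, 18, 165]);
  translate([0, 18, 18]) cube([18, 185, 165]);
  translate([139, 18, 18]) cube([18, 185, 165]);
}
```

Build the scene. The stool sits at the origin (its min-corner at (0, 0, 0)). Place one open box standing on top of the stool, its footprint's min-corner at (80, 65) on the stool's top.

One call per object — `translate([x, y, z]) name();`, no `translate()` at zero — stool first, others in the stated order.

stool();
translate([80, 65, 438]) open_box();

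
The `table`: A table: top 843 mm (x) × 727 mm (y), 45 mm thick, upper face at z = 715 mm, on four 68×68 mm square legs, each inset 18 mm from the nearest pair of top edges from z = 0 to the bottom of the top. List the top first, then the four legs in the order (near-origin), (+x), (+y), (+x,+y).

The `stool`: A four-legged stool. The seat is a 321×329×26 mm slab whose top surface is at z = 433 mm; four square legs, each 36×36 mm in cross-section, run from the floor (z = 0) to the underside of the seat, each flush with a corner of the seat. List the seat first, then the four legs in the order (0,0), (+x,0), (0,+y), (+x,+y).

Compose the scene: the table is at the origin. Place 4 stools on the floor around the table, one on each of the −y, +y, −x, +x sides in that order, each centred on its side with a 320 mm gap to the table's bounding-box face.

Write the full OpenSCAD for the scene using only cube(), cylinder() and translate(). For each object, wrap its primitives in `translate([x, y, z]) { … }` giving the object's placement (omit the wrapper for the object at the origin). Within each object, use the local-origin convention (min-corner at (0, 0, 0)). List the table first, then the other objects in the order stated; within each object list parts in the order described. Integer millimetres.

translate([0, 0, 670]) cube([843, 727, 45]);
translate([18, 18, 0]) cube([68, 68, 670]);
translate([757, 18, 0]) cube([68, 68, 670]);
translate([18, 641, 0]) cube([68, 68, 670]);
translate([757, 641, 0]) cube([68, 68, 670]);
translate([261, -649, 0]) {
  translate([0, 0, 407]) cube([321, 329, 26]);
  cube([36, 36, 407]);
  translate([285, 0, 0]) cube([36, 36, 407]);
  translate([0, 293, 0]) cube([36, 36, 407]);
  translate([285, 293, 0]) cube([36, 36, 407]);
}
translate([261, 1047, 0]) {
  translate([0, 0, 407]) cube([321, 329, 26]);
  cube([36, 36, 407]);
  translate([285, 0, 0]) cube([36, 36, 407]);
  translate([0, 293, 0]) cube([36, 36, 407]);
  translate([285, 293, 0]) cube([36, 36, 407]);
}
translate([-641, 199, 0]) {
  translate([0, 0, 407]) cube([321, 329, 26]);
  cube([36, 36, 407]);
  translate([285, 0, 0]) cube([36, 36, 407]);
  translate([0, 293, 0]) cube([36, 36, 407]);
  translate([285, 293, 0]) cube([36, 36, 407]);
}
translate([1163, 199, 0]) {
  translate([0, 0, 407]) cube([321, 329, 26]);
  cube([36, 36, 407]);
  translate([285, 0, 0]) cube([36, 36, 407]);
  translate([0, 293, 0]) cube([36, 36, 407]);
  translate([285, 293, 0]) cube([36, 36, 407]);
}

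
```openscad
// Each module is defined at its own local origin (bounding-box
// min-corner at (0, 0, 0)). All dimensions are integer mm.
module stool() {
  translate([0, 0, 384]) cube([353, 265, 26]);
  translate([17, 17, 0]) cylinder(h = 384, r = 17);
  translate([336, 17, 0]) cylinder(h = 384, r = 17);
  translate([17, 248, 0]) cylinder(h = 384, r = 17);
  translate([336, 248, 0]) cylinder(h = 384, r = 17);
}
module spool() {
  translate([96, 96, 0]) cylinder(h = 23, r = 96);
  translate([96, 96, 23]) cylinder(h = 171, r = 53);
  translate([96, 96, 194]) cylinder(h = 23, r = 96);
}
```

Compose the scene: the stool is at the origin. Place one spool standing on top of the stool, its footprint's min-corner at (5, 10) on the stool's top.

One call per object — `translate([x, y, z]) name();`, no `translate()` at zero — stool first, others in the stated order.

stool();
translate([5, 10, 410]) spool();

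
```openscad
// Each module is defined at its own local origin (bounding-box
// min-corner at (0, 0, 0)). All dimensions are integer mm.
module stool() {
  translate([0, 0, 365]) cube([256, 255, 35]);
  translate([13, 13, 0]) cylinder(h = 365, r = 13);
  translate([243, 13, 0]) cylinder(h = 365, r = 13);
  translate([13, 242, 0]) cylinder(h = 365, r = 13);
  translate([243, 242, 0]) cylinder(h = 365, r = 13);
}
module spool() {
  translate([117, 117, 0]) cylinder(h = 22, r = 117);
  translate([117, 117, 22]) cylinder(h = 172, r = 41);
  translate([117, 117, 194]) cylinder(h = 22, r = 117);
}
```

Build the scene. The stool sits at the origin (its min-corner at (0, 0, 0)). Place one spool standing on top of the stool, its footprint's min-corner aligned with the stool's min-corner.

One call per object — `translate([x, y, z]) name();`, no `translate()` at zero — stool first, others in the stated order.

stool();
translate([0, 0, 400]) spool();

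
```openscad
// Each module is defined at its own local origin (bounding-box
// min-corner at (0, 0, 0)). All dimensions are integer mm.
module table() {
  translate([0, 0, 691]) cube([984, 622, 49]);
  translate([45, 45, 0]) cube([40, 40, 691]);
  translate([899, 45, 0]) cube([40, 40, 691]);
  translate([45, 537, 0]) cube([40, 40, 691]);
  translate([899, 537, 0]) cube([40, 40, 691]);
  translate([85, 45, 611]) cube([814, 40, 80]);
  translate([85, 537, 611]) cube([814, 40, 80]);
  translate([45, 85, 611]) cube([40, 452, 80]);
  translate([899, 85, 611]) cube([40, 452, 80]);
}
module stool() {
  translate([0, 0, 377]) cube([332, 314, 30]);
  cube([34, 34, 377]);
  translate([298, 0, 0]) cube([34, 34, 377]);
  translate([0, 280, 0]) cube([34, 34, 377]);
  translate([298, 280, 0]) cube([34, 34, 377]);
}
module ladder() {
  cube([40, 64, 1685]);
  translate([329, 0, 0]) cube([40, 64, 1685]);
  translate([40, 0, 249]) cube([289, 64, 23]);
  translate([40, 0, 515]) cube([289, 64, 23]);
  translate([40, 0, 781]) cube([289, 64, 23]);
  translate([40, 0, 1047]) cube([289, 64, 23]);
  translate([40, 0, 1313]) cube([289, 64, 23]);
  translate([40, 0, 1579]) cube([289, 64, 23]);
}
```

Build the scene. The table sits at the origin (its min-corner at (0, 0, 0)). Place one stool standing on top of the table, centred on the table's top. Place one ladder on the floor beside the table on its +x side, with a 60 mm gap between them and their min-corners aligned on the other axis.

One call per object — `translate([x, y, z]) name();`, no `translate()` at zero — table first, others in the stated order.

table();
translate([326, 154, 740]) stool();
translate([1044, 0, 0]) ladder();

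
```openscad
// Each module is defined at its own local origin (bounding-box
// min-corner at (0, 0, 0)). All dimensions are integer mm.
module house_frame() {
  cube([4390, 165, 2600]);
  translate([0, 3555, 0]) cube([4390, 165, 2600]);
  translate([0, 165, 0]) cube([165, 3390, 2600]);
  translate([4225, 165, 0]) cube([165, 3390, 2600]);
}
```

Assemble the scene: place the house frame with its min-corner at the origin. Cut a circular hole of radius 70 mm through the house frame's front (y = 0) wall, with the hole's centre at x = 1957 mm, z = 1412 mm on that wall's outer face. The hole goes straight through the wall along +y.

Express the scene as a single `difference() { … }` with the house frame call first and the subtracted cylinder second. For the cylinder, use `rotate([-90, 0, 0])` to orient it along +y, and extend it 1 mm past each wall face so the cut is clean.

difference() {
  house_frame();
  translate([1957, -1, 1412]) rotate([-90, 0, 0]) cylinder(h = 167, r = 70);
}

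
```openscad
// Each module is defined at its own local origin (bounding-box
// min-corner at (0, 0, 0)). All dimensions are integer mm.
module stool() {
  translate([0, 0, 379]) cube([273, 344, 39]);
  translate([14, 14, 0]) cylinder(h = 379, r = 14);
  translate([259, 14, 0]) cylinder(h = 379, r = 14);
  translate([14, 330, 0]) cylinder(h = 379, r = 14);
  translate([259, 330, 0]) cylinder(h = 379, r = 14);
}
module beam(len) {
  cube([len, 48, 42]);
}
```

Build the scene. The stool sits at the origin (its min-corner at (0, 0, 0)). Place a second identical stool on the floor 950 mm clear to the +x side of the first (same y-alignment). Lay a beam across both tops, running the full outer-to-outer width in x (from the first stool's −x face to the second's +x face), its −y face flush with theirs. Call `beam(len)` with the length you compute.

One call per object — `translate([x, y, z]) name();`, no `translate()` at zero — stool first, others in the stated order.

stool();
translate([1223, 0, 0]) stool();
translate([0, 0, 418]) beam(1496);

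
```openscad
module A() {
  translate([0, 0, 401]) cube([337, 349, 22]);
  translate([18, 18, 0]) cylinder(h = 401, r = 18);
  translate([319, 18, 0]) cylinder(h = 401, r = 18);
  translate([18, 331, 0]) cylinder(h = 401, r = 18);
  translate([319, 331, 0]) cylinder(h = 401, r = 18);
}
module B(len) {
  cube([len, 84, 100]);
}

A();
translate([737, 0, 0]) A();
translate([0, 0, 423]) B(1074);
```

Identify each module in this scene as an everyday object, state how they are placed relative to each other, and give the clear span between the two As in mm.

A is a stool. B is a beam. A beam spans the tops of two stools. The clear span between the two stools is 400 mm.

Second stool starts at x = 737; first ends at x = 337; clear span = 737 − 337 = 400 mm.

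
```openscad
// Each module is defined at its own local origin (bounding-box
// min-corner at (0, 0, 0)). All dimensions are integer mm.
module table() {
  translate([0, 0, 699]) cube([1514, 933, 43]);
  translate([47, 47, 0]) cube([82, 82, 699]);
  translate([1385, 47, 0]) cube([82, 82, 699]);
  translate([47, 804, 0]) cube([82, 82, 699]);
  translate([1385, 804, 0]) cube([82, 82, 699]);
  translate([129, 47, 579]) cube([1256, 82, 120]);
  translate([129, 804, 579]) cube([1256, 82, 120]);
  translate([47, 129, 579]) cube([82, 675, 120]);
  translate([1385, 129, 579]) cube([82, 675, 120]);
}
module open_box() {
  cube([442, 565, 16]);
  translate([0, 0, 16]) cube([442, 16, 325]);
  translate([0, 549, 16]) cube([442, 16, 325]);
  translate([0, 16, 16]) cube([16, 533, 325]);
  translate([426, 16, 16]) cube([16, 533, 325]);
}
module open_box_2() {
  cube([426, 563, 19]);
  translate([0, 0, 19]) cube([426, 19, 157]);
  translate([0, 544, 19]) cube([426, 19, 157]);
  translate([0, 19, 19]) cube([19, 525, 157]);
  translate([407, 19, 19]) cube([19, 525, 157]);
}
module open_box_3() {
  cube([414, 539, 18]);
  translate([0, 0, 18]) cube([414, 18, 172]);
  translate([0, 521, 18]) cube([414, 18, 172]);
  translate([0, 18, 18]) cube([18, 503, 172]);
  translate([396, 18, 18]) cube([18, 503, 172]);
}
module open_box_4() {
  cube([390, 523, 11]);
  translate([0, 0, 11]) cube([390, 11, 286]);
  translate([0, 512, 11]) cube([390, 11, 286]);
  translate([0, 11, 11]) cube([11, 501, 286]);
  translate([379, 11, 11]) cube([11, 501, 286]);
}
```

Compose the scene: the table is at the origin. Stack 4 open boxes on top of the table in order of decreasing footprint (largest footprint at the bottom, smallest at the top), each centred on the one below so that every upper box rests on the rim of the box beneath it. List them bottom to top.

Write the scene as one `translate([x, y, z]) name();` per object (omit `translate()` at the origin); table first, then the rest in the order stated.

table();
translate([536, 184, 742]) open_box();
translate([544, 185, 1083]) open_box_2();
translate([550, 197, 1259]) open_box_3();
translate([562, 205, 1449]) open_box_4();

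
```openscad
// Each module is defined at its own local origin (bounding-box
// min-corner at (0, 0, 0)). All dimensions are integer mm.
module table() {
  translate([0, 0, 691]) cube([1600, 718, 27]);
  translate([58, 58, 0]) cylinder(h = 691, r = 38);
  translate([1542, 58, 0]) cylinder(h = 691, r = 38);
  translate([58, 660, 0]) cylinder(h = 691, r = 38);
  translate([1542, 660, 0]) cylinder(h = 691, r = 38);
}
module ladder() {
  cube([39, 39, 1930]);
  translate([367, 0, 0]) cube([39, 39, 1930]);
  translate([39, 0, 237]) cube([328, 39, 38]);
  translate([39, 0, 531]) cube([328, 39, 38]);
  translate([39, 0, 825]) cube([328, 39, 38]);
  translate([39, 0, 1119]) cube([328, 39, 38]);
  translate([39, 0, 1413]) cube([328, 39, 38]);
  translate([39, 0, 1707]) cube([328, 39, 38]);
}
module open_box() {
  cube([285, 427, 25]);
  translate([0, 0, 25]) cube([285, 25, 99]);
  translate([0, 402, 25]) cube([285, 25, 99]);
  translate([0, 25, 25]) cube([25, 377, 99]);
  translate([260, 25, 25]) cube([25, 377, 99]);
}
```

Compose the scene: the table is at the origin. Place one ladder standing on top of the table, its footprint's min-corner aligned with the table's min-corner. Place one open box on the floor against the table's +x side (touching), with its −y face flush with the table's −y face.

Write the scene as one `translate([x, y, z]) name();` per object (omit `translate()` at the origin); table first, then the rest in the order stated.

table();
translate([0, 0, 718]) ladder();
translate([1600, 0, 0]) open_box();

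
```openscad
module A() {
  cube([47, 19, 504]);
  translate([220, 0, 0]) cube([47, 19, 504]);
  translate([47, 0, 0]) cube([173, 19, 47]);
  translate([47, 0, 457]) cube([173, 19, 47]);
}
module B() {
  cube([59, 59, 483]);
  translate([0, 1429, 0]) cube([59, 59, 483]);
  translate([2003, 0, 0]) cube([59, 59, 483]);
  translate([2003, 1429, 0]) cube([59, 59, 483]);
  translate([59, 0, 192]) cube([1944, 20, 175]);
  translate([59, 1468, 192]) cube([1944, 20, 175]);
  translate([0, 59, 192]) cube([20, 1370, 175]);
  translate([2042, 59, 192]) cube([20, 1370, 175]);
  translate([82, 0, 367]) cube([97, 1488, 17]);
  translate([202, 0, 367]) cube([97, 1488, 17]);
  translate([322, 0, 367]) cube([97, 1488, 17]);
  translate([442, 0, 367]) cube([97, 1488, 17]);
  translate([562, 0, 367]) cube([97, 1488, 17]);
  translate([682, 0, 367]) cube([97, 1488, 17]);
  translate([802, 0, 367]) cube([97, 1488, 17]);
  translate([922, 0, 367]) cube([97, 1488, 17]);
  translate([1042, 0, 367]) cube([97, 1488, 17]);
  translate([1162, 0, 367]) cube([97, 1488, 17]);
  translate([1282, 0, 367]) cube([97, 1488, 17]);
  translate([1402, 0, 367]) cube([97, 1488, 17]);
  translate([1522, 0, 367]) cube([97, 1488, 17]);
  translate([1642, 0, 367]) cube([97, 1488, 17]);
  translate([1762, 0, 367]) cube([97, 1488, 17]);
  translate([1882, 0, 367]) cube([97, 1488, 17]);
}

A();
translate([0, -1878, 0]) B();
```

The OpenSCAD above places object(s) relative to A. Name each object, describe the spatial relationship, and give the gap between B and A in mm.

The bed frame's nearest face is 390 mm from the picture frame's −y face.

A is a picture frame. B is a bed frame. The bed frame is on the floor beside the picture frame on its −y side. The gap between the bed frame and the picture frame is 390 mm.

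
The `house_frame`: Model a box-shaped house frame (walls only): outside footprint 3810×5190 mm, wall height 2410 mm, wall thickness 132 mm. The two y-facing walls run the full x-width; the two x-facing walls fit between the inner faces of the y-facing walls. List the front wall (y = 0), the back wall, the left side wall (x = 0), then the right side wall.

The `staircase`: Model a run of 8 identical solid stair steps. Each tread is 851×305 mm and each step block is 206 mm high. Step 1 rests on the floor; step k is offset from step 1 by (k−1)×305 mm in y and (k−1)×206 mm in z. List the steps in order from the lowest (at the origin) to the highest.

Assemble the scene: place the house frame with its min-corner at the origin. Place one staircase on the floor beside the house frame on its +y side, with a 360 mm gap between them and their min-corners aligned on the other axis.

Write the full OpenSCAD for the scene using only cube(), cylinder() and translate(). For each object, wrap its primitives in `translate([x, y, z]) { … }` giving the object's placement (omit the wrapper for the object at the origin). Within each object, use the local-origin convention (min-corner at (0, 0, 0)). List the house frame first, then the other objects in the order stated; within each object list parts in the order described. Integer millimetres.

cube([3810, 132, 2410]);
translate([0, 5058, 0]) cube([3810, 132, 2410]);
translate([0, 132, 0]) cube([132, 4926, 2410]);
translate([3678, 132, 0]) cube([132, 4926, 2410]);
translate([0, 5550, 0]) {
  cube([851, 305, 206]);
  translate([0, 305, 206]) cube([851, 305, 206]);
  translate([0, 610, 412]) cube([851, 305, 206]);
  translate([0, 915, 618]) cube([851, 305, 206]);
  translate([0, 1220, 824]) cube([851, 305, 206]);
  translate([0, 1525, 1030]) cube([851, 305, 206]);
  translate([0, 1830, 1236]) cube([851, 305, 206]);
  translate([0, 2135, 1442]) cube([851, 305, 206]);
}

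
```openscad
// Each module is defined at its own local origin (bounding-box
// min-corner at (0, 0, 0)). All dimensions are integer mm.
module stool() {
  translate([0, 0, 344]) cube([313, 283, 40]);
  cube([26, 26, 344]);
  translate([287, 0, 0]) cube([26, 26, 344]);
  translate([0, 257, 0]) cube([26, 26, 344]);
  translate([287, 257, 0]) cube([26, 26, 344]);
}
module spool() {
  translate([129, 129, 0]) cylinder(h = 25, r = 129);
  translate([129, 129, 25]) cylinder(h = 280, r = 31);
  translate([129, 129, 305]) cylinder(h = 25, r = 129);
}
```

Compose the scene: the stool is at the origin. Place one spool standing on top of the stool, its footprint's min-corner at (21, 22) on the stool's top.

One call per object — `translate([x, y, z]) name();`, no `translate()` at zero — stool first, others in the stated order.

stool();
translate([21, 22, 384]) spool();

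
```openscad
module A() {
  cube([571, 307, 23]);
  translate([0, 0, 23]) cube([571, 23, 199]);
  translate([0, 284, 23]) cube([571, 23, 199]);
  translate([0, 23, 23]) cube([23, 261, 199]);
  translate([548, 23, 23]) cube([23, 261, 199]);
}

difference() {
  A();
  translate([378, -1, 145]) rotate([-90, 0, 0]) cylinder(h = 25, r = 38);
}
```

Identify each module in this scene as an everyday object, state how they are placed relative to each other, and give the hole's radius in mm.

The subtracted cylinder has r = 38 mm.

A is an open box. The open box has a circular hole through its front wall. The hole's radius is 38 mm.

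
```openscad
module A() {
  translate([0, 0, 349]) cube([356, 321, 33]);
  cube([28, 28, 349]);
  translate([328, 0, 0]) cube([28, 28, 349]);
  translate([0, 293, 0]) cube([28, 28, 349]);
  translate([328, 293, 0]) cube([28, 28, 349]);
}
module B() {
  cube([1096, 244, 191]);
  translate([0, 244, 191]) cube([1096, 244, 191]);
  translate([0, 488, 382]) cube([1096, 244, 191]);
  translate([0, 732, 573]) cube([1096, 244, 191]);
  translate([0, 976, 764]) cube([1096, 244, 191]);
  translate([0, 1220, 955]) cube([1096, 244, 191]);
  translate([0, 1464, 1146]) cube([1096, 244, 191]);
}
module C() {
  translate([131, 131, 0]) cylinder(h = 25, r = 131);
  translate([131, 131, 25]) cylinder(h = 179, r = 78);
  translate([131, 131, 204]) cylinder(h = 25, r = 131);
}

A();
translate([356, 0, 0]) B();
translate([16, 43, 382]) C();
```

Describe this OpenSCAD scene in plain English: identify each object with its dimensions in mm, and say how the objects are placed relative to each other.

A is a four-legged stool. The seat is a 356×321×33 mm slab whose top surface is at z = 382 mm; four square legs, each 28×28 mm in cross-section, run from the floor (z = 0) to the underside of the seat, each flush with a corner of the seat.

B is a straight staircase of 7 solid steps. Each step is 1096 mm wide (x), 244 mm deep (y, the going) and 191 mm tall (the rise). The first step rests on the floor; each subsequent step sits one going further in +y and one rise higher in +z, directly behind and above the previous step with no overlap.

C is a spool: two coaxial disc flanges of radius 131 mm and thickness 25 mm, joined by a core cylinder of radius 78 mm and height 179 mm. The lower flange rests on z = 0 and the three cylinders share a vertical axis.

The staircase is against the stool's +x side, with their −y faces flush. The spool is on top of the stool.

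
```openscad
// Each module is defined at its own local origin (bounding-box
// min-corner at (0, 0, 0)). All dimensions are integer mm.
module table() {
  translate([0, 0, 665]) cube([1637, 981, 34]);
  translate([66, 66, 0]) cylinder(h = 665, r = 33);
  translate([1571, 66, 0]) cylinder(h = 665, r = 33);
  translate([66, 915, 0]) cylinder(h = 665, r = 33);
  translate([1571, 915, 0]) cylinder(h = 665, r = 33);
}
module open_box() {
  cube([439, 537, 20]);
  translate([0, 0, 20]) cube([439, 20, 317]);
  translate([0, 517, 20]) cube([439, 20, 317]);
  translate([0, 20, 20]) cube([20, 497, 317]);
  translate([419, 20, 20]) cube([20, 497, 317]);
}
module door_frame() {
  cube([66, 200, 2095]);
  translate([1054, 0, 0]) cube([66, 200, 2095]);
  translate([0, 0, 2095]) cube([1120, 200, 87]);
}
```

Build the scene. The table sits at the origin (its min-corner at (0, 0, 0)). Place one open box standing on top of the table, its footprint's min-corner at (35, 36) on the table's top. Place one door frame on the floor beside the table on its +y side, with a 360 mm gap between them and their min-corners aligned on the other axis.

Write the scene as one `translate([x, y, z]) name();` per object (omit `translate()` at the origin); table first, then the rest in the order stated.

table();
translate([35, 36, 699]) open_box();
translate([0, 1341, 0]) door_frame();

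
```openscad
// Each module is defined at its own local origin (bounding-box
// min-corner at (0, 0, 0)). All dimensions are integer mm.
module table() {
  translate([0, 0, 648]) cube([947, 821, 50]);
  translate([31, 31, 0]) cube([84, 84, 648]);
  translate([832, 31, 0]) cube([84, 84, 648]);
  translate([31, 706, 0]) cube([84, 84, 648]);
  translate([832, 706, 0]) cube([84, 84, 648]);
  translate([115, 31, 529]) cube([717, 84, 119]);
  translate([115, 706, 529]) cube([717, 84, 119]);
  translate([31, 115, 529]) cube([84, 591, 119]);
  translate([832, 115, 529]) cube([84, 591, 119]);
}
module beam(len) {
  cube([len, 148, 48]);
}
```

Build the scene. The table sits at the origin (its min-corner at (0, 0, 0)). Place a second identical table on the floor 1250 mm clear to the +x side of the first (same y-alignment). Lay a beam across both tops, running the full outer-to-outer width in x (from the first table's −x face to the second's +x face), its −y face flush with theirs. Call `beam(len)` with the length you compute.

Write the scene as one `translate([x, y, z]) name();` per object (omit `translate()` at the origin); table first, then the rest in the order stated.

table();
translate([2197, 0, 0]) table();
translate([0, 0, 698]) beam(3144);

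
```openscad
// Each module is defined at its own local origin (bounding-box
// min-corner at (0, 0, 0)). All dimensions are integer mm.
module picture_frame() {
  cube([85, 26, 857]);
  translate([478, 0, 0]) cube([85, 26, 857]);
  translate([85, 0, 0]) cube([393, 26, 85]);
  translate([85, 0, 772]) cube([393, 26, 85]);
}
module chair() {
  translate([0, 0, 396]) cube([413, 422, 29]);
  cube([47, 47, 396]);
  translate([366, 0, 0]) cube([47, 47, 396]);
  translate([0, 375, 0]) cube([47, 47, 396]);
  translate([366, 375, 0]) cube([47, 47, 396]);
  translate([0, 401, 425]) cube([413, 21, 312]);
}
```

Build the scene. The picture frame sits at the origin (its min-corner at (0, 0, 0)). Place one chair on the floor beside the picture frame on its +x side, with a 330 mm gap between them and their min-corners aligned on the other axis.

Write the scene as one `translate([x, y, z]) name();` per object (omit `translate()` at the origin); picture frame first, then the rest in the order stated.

picture_frame();
translate([893, 0, 0]) chair();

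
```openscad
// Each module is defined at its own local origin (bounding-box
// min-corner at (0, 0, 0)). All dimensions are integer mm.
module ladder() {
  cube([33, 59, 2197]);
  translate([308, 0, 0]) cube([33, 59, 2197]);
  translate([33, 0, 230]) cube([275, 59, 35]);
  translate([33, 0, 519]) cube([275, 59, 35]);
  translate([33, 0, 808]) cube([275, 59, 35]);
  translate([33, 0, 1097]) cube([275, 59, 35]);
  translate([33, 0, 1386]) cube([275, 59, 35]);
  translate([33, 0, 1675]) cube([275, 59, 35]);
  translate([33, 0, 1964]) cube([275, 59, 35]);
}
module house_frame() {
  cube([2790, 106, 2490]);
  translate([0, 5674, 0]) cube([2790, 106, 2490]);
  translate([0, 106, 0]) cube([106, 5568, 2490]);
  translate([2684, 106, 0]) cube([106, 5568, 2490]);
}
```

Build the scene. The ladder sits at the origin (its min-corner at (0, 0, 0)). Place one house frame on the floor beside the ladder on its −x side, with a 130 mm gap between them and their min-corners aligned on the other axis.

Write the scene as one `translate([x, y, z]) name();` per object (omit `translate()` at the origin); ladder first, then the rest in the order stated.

ladder();
translate([-2920, 0, 0]) house_frame();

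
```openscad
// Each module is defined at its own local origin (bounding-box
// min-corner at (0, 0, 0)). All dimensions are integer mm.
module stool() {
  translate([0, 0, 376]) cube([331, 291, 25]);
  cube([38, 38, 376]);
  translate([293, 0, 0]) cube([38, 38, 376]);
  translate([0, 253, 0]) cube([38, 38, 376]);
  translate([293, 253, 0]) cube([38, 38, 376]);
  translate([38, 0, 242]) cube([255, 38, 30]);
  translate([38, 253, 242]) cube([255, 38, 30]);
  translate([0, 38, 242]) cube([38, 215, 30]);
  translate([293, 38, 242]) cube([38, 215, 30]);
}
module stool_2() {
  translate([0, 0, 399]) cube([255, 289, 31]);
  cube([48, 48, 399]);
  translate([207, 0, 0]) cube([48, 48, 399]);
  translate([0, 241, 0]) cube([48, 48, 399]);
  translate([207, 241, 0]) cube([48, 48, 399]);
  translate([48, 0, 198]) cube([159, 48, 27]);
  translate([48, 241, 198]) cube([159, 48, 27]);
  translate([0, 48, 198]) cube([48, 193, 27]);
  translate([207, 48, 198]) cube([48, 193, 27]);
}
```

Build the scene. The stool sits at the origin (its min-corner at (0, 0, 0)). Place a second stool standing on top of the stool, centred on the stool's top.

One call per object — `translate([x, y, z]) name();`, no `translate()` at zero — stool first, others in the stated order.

stool();
translate([38, 1, 401]) stool_2();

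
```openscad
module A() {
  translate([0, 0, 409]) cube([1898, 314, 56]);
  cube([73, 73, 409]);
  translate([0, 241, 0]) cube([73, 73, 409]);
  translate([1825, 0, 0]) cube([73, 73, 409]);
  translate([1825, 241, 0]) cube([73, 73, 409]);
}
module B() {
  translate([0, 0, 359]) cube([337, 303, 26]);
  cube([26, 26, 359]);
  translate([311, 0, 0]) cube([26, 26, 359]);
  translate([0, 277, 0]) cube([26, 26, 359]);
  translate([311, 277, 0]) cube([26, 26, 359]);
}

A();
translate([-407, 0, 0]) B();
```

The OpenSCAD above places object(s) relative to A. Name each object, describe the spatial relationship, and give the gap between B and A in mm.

The stool's nearest face is 70 mm from the bench's −x face.

A is a bench. B is a stool. The stool is on the floor beside the bench on its −x side. The gap between the stool and the bench is 70 mm.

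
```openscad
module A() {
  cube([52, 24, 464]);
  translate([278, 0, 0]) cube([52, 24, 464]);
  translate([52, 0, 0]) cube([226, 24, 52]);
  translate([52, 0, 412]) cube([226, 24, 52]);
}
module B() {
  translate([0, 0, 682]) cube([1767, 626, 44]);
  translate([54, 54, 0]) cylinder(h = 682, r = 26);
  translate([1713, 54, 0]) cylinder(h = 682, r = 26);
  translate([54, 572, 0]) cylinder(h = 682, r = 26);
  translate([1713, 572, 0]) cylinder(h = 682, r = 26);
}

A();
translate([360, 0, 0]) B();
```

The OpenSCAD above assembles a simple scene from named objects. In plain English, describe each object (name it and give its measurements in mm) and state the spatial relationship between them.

A is a rectangular picture frame lying in the x–z plane (depth along y). The opening is 226 mm wide (x) by 360 mm tall (z), surrounded by a border 52 mm wide on all four sides. The frame is 24 mm deep and is made of two full-height vertical stiles with two horizontal rails fitted between them.

B is a rectangular dining table. The top is 1767×626×44 mm with its upper surface at z = 726 mm. It stands on four round legs of 52 mm diameter, each leg's bounding box inset 28 mm from the nearest pair of top edges, running from the floor to the underside of the top.

The table is on the floor beside the picture frame on its +x side.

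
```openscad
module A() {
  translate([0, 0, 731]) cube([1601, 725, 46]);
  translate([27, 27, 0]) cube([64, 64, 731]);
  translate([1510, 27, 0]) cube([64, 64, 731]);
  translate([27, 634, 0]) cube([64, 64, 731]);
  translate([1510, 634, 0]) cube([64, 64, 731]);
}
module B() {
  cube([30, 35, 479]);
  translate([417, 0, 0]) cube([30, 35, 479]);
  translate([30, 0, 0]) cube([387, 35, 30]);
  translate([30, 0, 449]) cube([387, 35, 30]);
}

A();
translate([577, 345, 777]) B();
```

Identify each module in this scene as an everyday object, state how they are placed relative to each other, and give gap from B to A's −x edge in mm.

A is a table. B is a picture frame. The picture frame is on top of the table, centred. The gap from the picture frame to the table's −x edge is 577 mm.

The picture frame's min-x is at 577; the table's min-x is 0; gap = 577 mm.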